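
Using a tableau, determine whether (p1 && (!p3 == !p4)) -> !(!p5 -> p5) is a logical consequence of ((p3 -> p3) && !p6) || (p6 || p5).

Initial set: {(((p3 -> p3) && !p6) || (p6 || p5)); !((p1 && (!p3 == !p4)) -> !(!p5 -> p5))}.
!((p1 && (!p3 == !p4)) -> !(!p5 -> p5)): α-rule — add (p1 && (!p3 == !p4)), !!(!p5 -> p5).
(p1 && (!p3 == !p4)): α-rule — add p1, (!p3 == !p4).
(((p3 -> p3) && !p6) || (p6 || p5)): β-rule — branch into ((p3 -> p3) && !p6)  //  (p6 || p5).
  branch 1 (add ((p3 -> p3) && !p6)):
    ((p3 -> p3) && !p6): α-rule — add (p3 -> p3), !p6.
    !!(!p5 -> p5): β-rule — branch into !!p5  //  p5.
      branch 1.1 (add !!p5):
        (!p3 == !p4): β-rule — branch into !p3, !p4  //  !!p3, !!p4.
          branch 1.1.1 (add !p3, !p4):
            (p3 -> p3): β-rule — branch into !p3  //  p3.
              branch 1.1.1.1 (add !p3):
                ○ open, literals {p1=true, p3=false, p4=false, p5=true, p6=false}.
              branch 1.1.1.2 (add p3):
                × closes — contains both p3 and !p3.
          branch 1.1.2 (add !!p3, !!p4):
            (p3 -> p3): β-rule — branch into !p3  //  p3.
              branch 1.1.2.1 (add !p3):
                × closes — contains both p3 and !p3.
              branch 1.1.2.2 (add p3):
                ○ open, literals {p1=true, p3=true, p4=true, p5=true, p6=false}.
      branch 1.2 (add p5):
        (!p3 == !p4): β-rule — branch into !p3, !p4  //  !!p3, !!p4.
          branch 1.2.1 (add !p3, !p4):
            (p3 -> p3): β-rule — branch into !p3  //  p3.
              branch 1.2.1.1 (add !p3):
                ○ open, literals {p1=true, p3=false, p4=false, p5=true, p6=false}.
              branch 1.2.1.2 (add p3):
                × closes — contains both p3 and !p3.
          branch 1.2.2 (add !!p3, !!p4):
            (p3 -> p3): β-rule — branch into !p3  //  p3.
              branch 1.2.2.1 (add !p3):
                × closes — contains both p3 and !p3.
              branch 1.2.2.2 (add p3):
                ○ open, literals {p1=true, p3=true, p4=true, p5=true, p6=false}.
  branch 2 (add (p6 || p5)):
    !!(!p5 -> p5): β-rule — branch into !!p5  //  p5.
      branch 2.1 (add !!p5):
        (!p3 == !p4): β-rule — branch into !p3, !p4  //  !!p3, !!p4.
          branch 2.1.1 (add !p3, !p4):
            (p6 || p5): β-rule — branch into p6  //  p5.
              branch 2.1.1.1 (add p6):
                ○ open, literals {p1=true, p3=false, p4=false, p5=true, p6=true}.
              branch 2.1.1.2 (add p5):
                ○ open, literals {p1=true, p3=false, p4=false, p5=true}.
          branch 2.1.2 (add !!p3, !!p4):
            (p6 || p5): β-rule — branch into p6  //  p5.
              branch 2.1.2.1 (add p6):
                ○ open, literals {p1=true, p3=true, p4=true, p5=true, p6=true}.
              branch 2.1.2.2 (add p5):
                ○ open, literals {p1=true, p3=true, p4=true, p5=true}.
      branch 2.2 (add p5):
        (!p3 == !p4): β-rule — branch into !p3, !p4  //  !!p3, !!p4.
          branch 2.2.1 (add !p3, !p4):
            (p6 || p5): β-rule — branch into p6  //  p5.
              branch 2.2.1.1 (add p6):
                ○ open, literals {p1=true, p3=false, p4=false, p5=true, p6=true}.
              branch 2.2.1.2 (add p5):
                ○ open, literals {p1=true, p3=false, p4=false, p5=true}.
          branch 2.2.2 (add !!p3, !!p4):
            (p6 || p5): β-rule — branch into p6  //  p5.
              branch 2.2.2.1 (add p6):
                ○ open, literals {p1=true, p3=true, p4=true, p5=true, p6=true}.
              branch 2.2.2.2 (add p5):
                ○ open, literals {p1=true, p3=true, p4=true, p5=true}.
4 branches closed, 12 open.
An open branch gives a countermodel: p1=true, p3=false, p4=false, p5=true, p6=false (unmentioned atoms arbitrary); the premises hold there but the conclusion fails.

No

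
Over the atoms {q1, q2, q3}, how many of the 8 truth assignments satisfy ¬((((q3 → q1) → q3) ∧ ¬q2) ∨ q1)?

Initial set: {¬((((q3 → q1) → q3) ∧ ¬q2) ∨ q1)}.
¬((((q3 → q1) → q3) ∧ ¬q2) ∨ q1): α-rule — add ¬(((q3 → q1) → q3) ∧ ¬q2), ¬q1.
¬(((q3 → q1) → q3) ∧ ¬q2): β-rule — branch into ¬((q3 → q1) → q3)  //  ¬¬q2.
  branch 1 (add ¬((q3 → q1) → q3)):
    ¬((q3 → q1) → q3): α-rule — add (q3 → q1), ¬q3.
    (q3 → q1): β-rule — branch into ¬q3  //  q1.
      branch 1.1 (add ¬q3):
        ○ open, literals {q1=0, q3=0}.
      branch 1.2 (add q1):
        × closes — contains both q1 and ¬q1.
  branch 2 (add ¬¬q2):
    ○ open, literals {q1=0, q2=1}.
1 branch closed, 2 open.
Each open branch fixes some atoms; the unmentioned ones are free. Counting distinct full assignments: branch {q1=0, q3=0} (q2) contributes 2 new; branch {q1=0, q2=1} (q3) contributes 1 new. Total: 3.

3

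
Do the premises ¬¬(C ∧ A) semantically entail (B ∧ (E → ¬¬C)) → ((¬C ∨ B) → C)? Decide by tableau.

Yes

Initial set: {T ¬¬(C ∧ A); F ((B ∧ (E → ¬¬C)) → ((¬C ∨ B) → C))}.
T ¬¬(C ∧ A): drop double negation, giving T (C ∧ A).
F ((B ∧ (E → ¬¬C)) → ((¬C ∨ B) → C)): α-rule — add T (B ∧ (E → ¬¬C)), F ((¬C ∨ B) → C).
T (C ∧ A): α-rule — add T C, T A.
T (B ∧ (E → ¬¬C)): α-rule — add T B, T (E → ¬¬C).
F ((¬C ∨ B) → C): α-rule — add T (¬C ∨ B), F C.
× closes — contains both C and ¬C.
All 1 branch closes.
Every branch closed, so the premises entail the conclusion.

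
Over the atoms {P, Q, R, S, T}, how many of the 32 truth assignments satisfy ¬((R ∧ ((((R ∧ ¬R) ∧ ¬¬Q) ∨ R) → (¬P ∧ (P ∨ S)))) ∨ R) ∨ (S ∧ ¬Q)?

20

Initial set: {T (¬((R ∧ ((((R ∧ ¬R) ∧ ¬¬Q) ∨ R) → (¬P ∧ (P ∨ S)))) ∨ R) ∨ (S ∧ ¬Q))}.
T (¬((R ∧ ((((R ∧ ¬R) ∧ ¬¬Q) ∨ R) → (¬P ∧ (P ∨ S)))) ∨ R) ∨ (S ∧ ¬Q)): β-rule — branch into T ¬((R ∧ ((((R ∧ ¬R) ∧ ¬¬Q) ∨ R) → (¬P ∧ (P ∨ S)))) ∨ R)  //  T (S ∧ ¬Q).
  branch 1 (add T ¬((R ∧ ((((R ∧ ¬R) ∧ ¬¬Q) ∨ R) → (¬P ∧ (P ∨ S)))) ∨ R)):
    T ¬((R ∧ ((((R ∧ ¬R) ∧ ¬¬Q) ∨ R) → (¬P ∧ (P ∨ S)))) ∨ R): α-rule — add F (R ∧ ((((R ∧ ¬R) ∧ ¬¬Q) ∨ R) → (¬P ∧ (P ∨ S)))), F R.
    F (R ∧ ((((R ∧ ¬R) ∧ ¬¬Q) ∨ R) → (¬P ∧ (P ∨ S)))): β-rule — branch into F R  //  F ((((R ∧ ¬R) ∧ ¬¬Q) ∨ R) → (¬P ∧ (P ∨ S))).
      branch 1.1 (add F R):
        ○ open, literals {R=F}.
      branch 1.2 (add F ((((R ∧ ¬R) ∧ ¬¬Q) ∨ R) → (¬P ∧ (P ∨ S)))):
        F ((((R ∧ ¬R) ∧ ¬¬Q) ∨ R) → (¬P ∧ (P ∨ S))): α-rule — add T (((R ∧ ¬R) ∧ ¬¬Q) ∨ R), F (¬P ∧ (P ∨ S)).
        T (((R ∧ ¬R) ∧ ¬¬Q) ∨ R): β-rule — branch into T ((R ∧ ¬R) ∧ ¬¬Q)  //  T R.
          branch 1.2.1 (add T ((R ∧ ¬R) ∧ ¬¬Q)):
            T ((R ∧ ¬R) ∧ ¬¬Q): α-rule — add T (R ∧ ¬R), T ¬¬Q.
            T (R ∧ ¬R): α-rule — add T R, T ¬R.
            × closes — contains both R and ¬R.
          branch 1.2.2 (add T R):
            × closes — contains both R and ¬R.
  branch 2 (add T (S ∧ ¬Q)):
    T (S ∧ ¬Q): α-rule — add T S, T ¬Q.
    ○ open, literals {Q=F, S=T}.
2 branches closed, 2 open.
Each open branch fixes some atoms; the unmentioned ones are free. Counting distinct full assignments: branch {R=F} (P, Q, S, T) contributes 16 new; branch {Q=F, S=T} (P, R, T) contributes 4 new. Total: 20.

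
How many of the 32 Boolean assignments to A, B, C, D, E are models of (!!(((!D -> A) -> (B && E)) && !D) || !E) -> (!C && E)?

Initial set: {T ((!!(((!D -> A) -> (B && E)) && !D) || !E) -> (!C && E))}.
T ((!!(((!D -> A) -> (B && E)) && !D) || !E) -> (!C && E)): β-rule — branch into F (!!(((!D -> A) -> (B && E)) && !D) || !E)  //  T (!C && E).
  branch 1 (add F (!!(((!D -> A) -> (B && E)) && !D) || !E)):
    F (!!(((!D -> A) -> (B && E)) && !D) || !E): α-rule — add F !!(((!D -> A) -> (B && E)) && !D), F !E.
    F !!(((!D -> A) -> (B && E)) && !D): drop double negation, giving F (((!D -> A) -> (B && E)) && !D).
    F (((!D -> A) -> (B && E)) && !D): β-rule — branch into F ((!D -> A) -> (B && E))  //  F !D.
      branch 1.1 (add F ((!D -> A) -> (B && E))):
        F ((!D -> A) -> (B && E)): α-rule — add T (!D -> A), F (B && E).
        T (!D -> A): β-rule — branch into F !D  //  T A.
          branch 1.1.1 (add F !D):
            F (B && E): β-rule — branch into F B  //  F E.
              branch 1.1.1.1 (add F B):
                ○ open, literals {B=0, D=1, E=1}.
              branch 1.1.1.2 (add F E):
                × closes — contains both E and !E.
          branch 1.1.2 (add T A):
            F (B && E): β-rule — branch into F B  //  F E.
              branch 1.1.2.1 (add F B):
                ○ open, literals {A=1, B=0, E=1}.
              branch 1.1.2.2 (add F E):
                × closes — contains both E and !E.
      branch 1.2 (add F !D):
        ○ open, literals {D=1, E=1}.
  branch 2 (add T (!C && E)):
    T (!C && E): α-rule — add T !C, T E.
    ○ open, literals {C=0, E=1}.
2 branches closed, 4 open.
Each open branch fixes some atoms; the unmentioned ones are free. Counting distinct full assignments: branch {B=0, D=1, E=1} (A, C) contributes 4 new; branch {A=1, B=0, E=1} (C, D) contributes 2 new; branch {D=1, E=1} (A, B, C) contributes 4 new; branch {C=0, E=1} (A, B, D) contributes 3 new. Total: 13.

13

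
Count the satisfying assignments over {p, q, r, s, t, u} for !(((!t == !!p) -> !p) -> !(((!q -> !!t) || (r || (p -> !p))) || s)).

48

Initial set: {!(((!t == !!p) -> !p) -> !(((!q -> !!t) || (r || (p -> !p))) || s))}.
!(((!t == !!p) -> !p) -> !(((!q -> !!t) || (r || (p -> !p))) || s)): α-rule — add ((!t == !!p) -> !p), !!(((!q -> !!t) || (r || (p -> !p))) || s).
((!t == !!p) -> !p): β-rule — branch into !(!t == !!p)  //  !p.
  branch 1 (add !(!t == !!p)):
    !!(((!q -> !!t) || (r || (p -> !p))) || s): β-rule — branch into ((!q -> !!t) || (r || (p -> !p)))  //  s.
      branch 1.1 (add ((!q -> !!t) || (r || (p -> !p)))):
        !(!t == !!p): β-rule — branch into !t, !!!p  //  !!t, !!p.
          branch 1.1.1 (add !t, !!!p):
            !!!p: drop double negation, giving !p.
            ((!q -> !!t) || (r || (p -> !p))): β-rule — branch into (!q -> !!t)  //  (r || (p -> !p)).
              branch 1.1.1.1 (add (!q -> !!t)):
                (!q -> !!t): β-rule — branch into !!q  //  !!t.
                  branch 1.1.1.1.1 (add !!q):
                    ○ open, literals {p=false, q=true, t=false}.
                  branch 1.1.1.1.2 (add !!t):
                    !!t: drop double negation, giving t.
                    × closes — contains both t and !t.
              branch 1.1.1.2 (add (r || (p -> !p))):
                (r || (p -> !p)): β-rule — branch into r  //  (p -> !p).
                  branch 1.1.1.2.1 (add r):
                    ○ open, literals {p=false, r=true, t=false}.
                  branch 1.1.1.2.2 (add (p -> !p)):
                    (p -> !p): β-rule — branch into !p  //  !p.
                      branch 1.1.1.2.2.1 (add !p):
                        ○ open, literals {p=false, t=false}.
                      branch 1.1.1.2.2.2 (add !p):
                        ○ open, literals {p=false, t=false}.
          branch 1.1.2 (add !!t, !!p):
            !!p: drop double negation, giving p.
            ((!q -> !!t) || (r || (p -> !p))): β-rule — branch into (!q -> !!t)  //  (r || (p -> !p)).
              branch 1.1.2.1 (add (!q -> !!t)):
                (!q -> !!t): β-rule — branch into !!q  //  !!t.
                  branch 1.1.2.1.1 (add !!q):
                    ○ open, literals {p=true, q=true, t=true}.
                  branch 1.1.2.1.2 (add !!t):
                    !!t: drop double negation, giving t.
                    ○ open, literals {p=true, t=true}.
              branch 1.1.2.2 (add (r || (p -> !p))):
                (r || (p -> !p)): β-rule — branch into r  //  (p -> !p).
                  branch 1.1.2.2.1 (add r):
                    ○ open, literals {p=true, r=true, t=true}.
                  branch 1.1.2.2.2 (add (p -> !p)):
                    (p -> !p): β-rule — branch into !p  //  !p.
                      branch 1.1.2.2.2.1 (add !p):
                        × closes — contains both p and !p.
                      branch 1.1.2.2.2.2 (add !p):
                        × closes — contains both p and !p.
      branch 1.2 (add s):
        !(!t == !!p): β-rule — branch into !t, !!!p  //  !!t, !!p.
          branch 1.2.1 (add !t, !!!p):
            !!!p: drop double negation, giving !p.
            ○ open, literals {p=false, s=true, t=false}.
          branch 1.2.2 (add !!t, !!p):
            !!p: drop double negation, giving p.
            ○ open, literals {p=true, s=true, t=true}.
  branch 2 (add !p):
    !!(((!q -> !!t) || (r || (p -> !p))) || s): β-rule — branch into ((!q -> !!t) || (r || (p -> !p)))  //  s.
      branch 2.1 (add ((!q -> !!t) || (r || (p -> !p)))):
        ((!q -> !!t) || (r || (p -> !p))): β-rule — branch into (!q -> !!t)  //  (r || (p -> !p)).
          branch 2.1.1 (add (!q -> !!t)):
            (!q -> !!t): β-rule — branch into !!q  //  !!t.
              branch 2.1.1.1 (add !!q):
                ○ open, literals {p=false, q=true}.
              branch 2.1.1.2 (add !!t):
                !!t: drop double negation, giving t.
                ○ open, literals {p=false, t=true}.
          branch 2.1.2 (add (r || (p -> !p))):
            (r || (p -> !p)): β-rule — branch into r  //  (p -> !p).
              branch 2.1.2.1 (add r):
                ○ open, literals {p=false, r=true}.
              branch 2.1.2.2 (add (p -> !p)):
                (p -> !p): β-rule — branch into !p  //  !p.
                  branch 2.1.2.2.1 (add !p):
                    ○ open, literals {p=false}.
                  branch 2.1.2.2.2 (add !p):
                    ○ open, literals {p=false}.
      branch 2.2 (add s):
        ○ open, literals {p=false, s=true}.
3 branches closed, 15 open.
Each open branch fixes some atoms; the unmentioned ones are free. Counting distinct full assignments: branch {p=false, q=true, t=false} (r, s, u) contributes 8 new; branch {p=false, r=true, t=false} (q, s, u) contributes 4 new; branch {p=false, t=false} (q, r, s, u) contributes 4 new; branch {p=false, t=false} (q, r, s, u) contributes 0 new; branch {p=true, q=true, t=true} (r, s, u) contributes 8 new; branch {p=true, t=true} (q, r, s, u) contributes 8 new; branch {p=true, r=true, t=true} (q, s, u) contributes 0 new; branch {p=false, s=true, t=false} (q, r, u) contributes 0 new; branch {p=true, s=true, t=true} (q, r, u) contributes 0 new; branch {p=false, q=true} (r, s, t, u) contributes 8 new; branch {p=false, t=true} (q, r, s, u) contributes 8 new; branch {p=false, r=true} (q, s, t, u) contributes 0 new; branch {p=false} (q, r, s, t, u) contributes 0 new; branch {p=false} (q, r, s, t, u) contributes 0 new; branch {p=false, s=true} (q, r, t, u) contributes 0 new. Total: 48.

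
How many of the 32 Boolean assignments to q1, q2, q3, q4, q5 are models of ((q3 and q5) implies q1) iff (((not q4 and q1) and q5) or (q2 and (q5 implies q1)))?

18

Initial set: {T (((q3 and q5) implies q1) iff (((not q4 and q1) and q5) or (q2 and (q5 implies q1))))}.
T (((q3 and q5) implies q1) iff (((not q4 and q1) and q5) or (q2 and (q5 implies q1)))): β-rule — branch into T ((q3 and q5) implies q1), T (((not q4 and q1) and q5) or (q2 and (q5 implies q1)))  //  F ((q3 and q5) implies q1), F (((not q4 and q1) and q5) or (q2 and (q5 implies q1))).
  branch 1 (add T ((q3 and q5) implies q1), T (((not q4 and q1) and q5) or (q2 and (q5 implies q1)))):
    T ((q3 and q5) implies q1): β-rule — branch into F (q3 and q5)  //  T q1.
      branch 1.1 (add F (q3 and q5)):
        T (((not q4 and q1) and q5) or (q2 and (q5 implies q1))): β-rule — branch into T ((not q4 and q1) and q5)  //  T (q2 and (q5 implies q1)).
          branch 1.1.1 (add T ((not q4 and q1) and q5)):
            T ((not q4 and q1) and q5): α-rule — add T (not q4 and q1), T q5.
            T (not q4 and q1): α-rule — add T not q4, T q1.
            F (q3 and q5): β-rule — branch into F q3  //  F q5.
              branch 1.1.1.1 (add F q3):
                ○ open, literals {q1=1, q3=0, q4=0, q5=1}.
              branch 1.1.1.2 (add F q5):
                × closes — contains both q5 and not q5.
          branch 1.1.2 (add T (q2 and (q5 implies q1))):
            T (q2 and (q5 implies q1)): α-rule — add T q2, T (q5 implies q1).
            F (q3 and q5): β-rule — branch into F q3  //  F q5.
              branch 1.1.2.1 (add F q3):
                T (q5 implies q1): β-rule — branch into F q5  //  T q1.
                  branch 1.1.2.1.1 (add F q5):
                    ○ open, literals {q2=1, q3=0, q5=0}.
                  branch 1.1.2.1.2 (add T q1):
                    ○ open, literals {q1=1, q2=1, q3=0}.
              branch 1.1.2.2 (add F q5):
                T (q5 implies q1): β-rule — branch into F q5  //  T q1.
                  branch 1.1.2.2.1 (add F q5):
                    ○ open, literals {q2=1, q5=0}.
                  branch 1.1.2.2.2 (add T q1):
                    ○ open, literals {q1=1, q2=1, q5=0}.
      branch 1.2 (add T q1):
        T (((not q4 and q1) and q5) or (q2 and (q5 implies q1))): β-rule — branch into T ((not q4 and q1) and q5)  //  T (q2 and (q5 implies q1)).
          branch 1.2.1 (add T ((not q4 and q1) and q5)):
            T ((not q4 and q1) and q5): α-rule — add T (not q4 and q1), T q5.
            T (not q4 and q1): α-rule — add T not q4, T q1.
            ○ open, literals {q1=1, q4=0, q5=1}.
          branch 1.2.2 (add T (q2 and (q5 implies q1))):
            T (q2 and (q5 implies q1)): α-rule — add T q2, T (q5 implies q1).
            T (q5 implies q1): β-rule — branch into F q5  //  T q1.
              branch 1.2.2.1 (add F q5):
                ○ open, literals {q1=1, q2=1, q5=0}.
              branch 1.2.2.2 (add T q1):
                ○ open, literals {q1=1, q2=1}.
  branch 2 (add F ((q3 and q5) implies q1), F (((not q4 and q1) and q5) or (q2 and (q5 implies q1)))):
    F ((q3 and q5) implies q1): α-rule — add T (q3 and q5), F q1.
    F (((not q4 and q1) and q5) or (q2 and (q5 implies q1))): α-rule — add F ((not q4 and q1) and q5), F (q2 and (q5 implies q1)).
    T (q3 and q5): α-rule — add T q3, T q5.
    F ((not q4 and q1) and q5): β-rule — branch into F (not q4 and q1)  //  F q5.
      branch 2.1 (add F (not q4 and q1)):
        F (q2 and (q5 implies q1)): β-rule — branch into F q2  //  F (q5 implies q1).
          branch 2.1.1 (add F q2):
            F (not q4 and q1): β-rule — branch into F not q4  //  F q1.
              branch 2.1.1.1 (add F not q4):
                ○ open, literals {q1=0, q2=0, q3=1, q4=1, q5=1}.
              branch 2.1.1.2 (add F q1):
                ○ open, literals {q1=0, q2=0, q3=1, q5=1}.
          branch 2.1.2 (add F (q5 implies q1)):
            F (q5 implies q1): α-rule — add T q5, F q1.
            F (not q4 and q1): β-rule — branch into F not q4  //  F q1.
              branch 2.1.2.1 (add F not q4):
                ○ open, literals {q1=0, q3=1, q4=1, q5=1}.
              branch 2.1.2.2 (add F q1):
                ○ open, literals {q1=0, q3=1, q5=1}.
      branch 2.2 (add F q5):
        × closes — contains both q5 and not q5.
2 branches closed, 12 open.
Each open branch fixes some atoms; the unmentioned ones are free. Counting distinct full assignments: branch {q1=1, q3=0, q4=0, q5=1} (q2) contributes 2 new; branch {q2=1, q3=0, q5=0} (q1, q4) contributes 4 new; branch {q1=1, q2=1, q3=0} (q4, q5) contributes 1 new; branch {q2=1, q5=0} (q1, q3, q4) contributes 4 new; branch {q1=1, q2=1, q5=0} (q3, q4) contributes 0 new; branch {q1=1, q4=0, q5=1} (q2, q3) contributes 2 new; branch {q1=1, q2=1, q5=0} (q3, q4) contributes 0 new; branch {q1=1, q2=1} (q3, q4, q5) contributes 1 new; branch {q1=0, q2=0, q3=1, q4=1, q5=1} (none free) contributes 1 new; branch {q1=0, q2=0, q3=1, q5=1} (q4) contributes 1 new; branch {q1=0, q3=1, q4=1, q5=1} (q2) contributes 1 new; branch {q1=0, q3=1, q5=1} (q2, q4) contributes 1 new. Total: 18.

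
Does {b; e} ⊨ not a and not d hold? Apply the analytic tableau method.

No

Initial set: {T b; T e; F (not a and not d)}.
F (not a and not d): β-rule — branch into F not a  //  F not d.
  branch 1 (add F not a):
    ○ open, literals {a=T, b=T, e=T}.
  branch 2 (add F not d):
    ○ open, literals {b=T, d=T, e=T}.
0 branches closed, 2 open.
An open branch gives a countermodel: a=T, b=T, e=T (unmentioned atoms arbitrary); the premises hold there but the conclusion fails.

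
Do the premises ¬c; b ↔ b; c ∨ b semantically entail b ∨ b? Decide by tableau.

Yes

Initial set: {T ¬c; T (b ↔ b); T (c ∨ b); F (b ∨ b)}.
F (b ∨ b): α-rule — add F b, F b.
T (b ↔ b): β-rule — branch into T b, T b  //  F b, F b.
  branch 1 (add T b, T b):
    × closes — contains both b and ¬b.
  branch 2 (add F b, F b):
    T (c ∨ b): β-rule — branch into T c  //  T b.
      branch 2.1 (add T c):
        × closes — contains both c and ¬c.
      branch 2.2 (add T b):
        × closes — contains both b and ¬b.
All 3 branches close.
Every branch closed, so the premises entail the conclusion.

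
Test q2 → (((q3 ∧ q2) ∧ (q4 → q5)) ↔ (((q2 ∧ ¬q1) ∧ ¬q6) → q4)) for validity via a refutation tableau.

Assume the negation and expand:
Initial set: {F (q2 → (((q3 ∧ q2) ∧ (q4 → q5)) ↔ (((q2 ∧ ¬q1) ∧ ¬q6) → q4)))}.
F (q2 → (((q3 ∧ q2) ∧ (q4 → q5)) ↔ (((q2 ∧ ¬q1) ∧ ¬q6) → q4))): α-rule — add T q2, F (((q3 ∧ q2) ∧ (q4 → q5)) ↔ (((q2 ∧ ¬q1) ∧ ¬q6) → q4)).
F (((q3 ∧ q2) ∧ (q4 → q5)) ↔ (((q2 ∧ ¬q1) ∧ ¬q6) → q4)): β-rule — branch into T ((q3 ∧ q2) ∧ (q4 → q5)), F (((q2 ∧ ¬q1) ∧ ¬q6) → q4)  //  F ((q3 ∧ q2) ∧ (q4 → q5)), T (((q2 ∧ ¬q1) ∧ ¬q6) → q4).
  branch 1 (add T ((q3 ∧ q2) ∧ (q4 → q5)), F (((q2 ∧ ¬q1) ∧ ¬q6) → q4)):
    T ((q3 ∧ q2) ∧ (q4 → q5)): α-rule — add T (q3 ∧ q2), T (q4 → q5).
    F (((q2 ∧ ¬q1) ∧ ¬q6) → q4): α-rule — add T ((q2 ∧ ¬q1) ∧ ¬q6), F q4.
    T (q3 ∧ q2): α-rule — add T q3, T q2.
    T ((q2 ∧ ¬q1) ∧ ¬q6): α-rule — add T (q2 ∧ ¬q1), T ¬q6.
    T (q2 ∧ ¬q1): α-rule — add T q2, T ¬q1.
    T (q4 → q5): β-rule — branch into F q4  //  T q5.
      branch 1.1 (add F q4):
        ○ open, literals {q1=F, q2=T, q3=T, q4=F, q6=F}.
      branch 1.2 (add T q5):
        ○ open, literals {q1=F, q2=T, q3=T, q4=F, q5=T, q6=F}.
  branch 2 (add F ((q3 ∧ q2) ∧ (q4 → q5)), T (((q2 ∧ ¬q1) ∧ ¬q6) → q4)):
    F ((q3 ∧ q2) ∧ (q4 → q5)): β-rule — branch into F (q3 ∧ q2)  //  F (q4 → q5).
      branch 2.1 (add F (q3 ∧ q2)):
        T (((q2 ∧ ¬q1) ∧ ¬q6) → q4): β-rule — branch into F ((q2 ∧ ¬q1) ∧ ¬q6)  //  T q4.
          branch 2.1.1 (add F ((q2 ∧ ¬q1) ∧ ¬q6)):
            F (q3 ∧ q2): β-rule — branch into F q3  //  F q2.
              branch 2.1.1.1 (add F q3):
                F ((q2 ∧ ¬q1) ∧ ¬q6): β-rule — branch into F (q2 ∧ ¬q1)  //  F ¬q6.
                  branch 2.1.1.1.1 (add F (q2 ∧ ¬q1)):
                    F (q2 ∧ ¬q1): β-rule — branch into F q2  //  F ¬q1.
                      branch 2.1.1.1.1.1 (add F q2):
                        × closes — contains both q2 and ¬q2.
                      branch 2.1.1.1.1.2 (add F ¬q1):
                        ○ open, literals {q1=T, q2=T, q3=F}.
                  branch 2.1.1.1.2 (add F ¬q6):
                    ○ open, literals {q2=T, q3=F, q6=T}.
              branch 2.1.1.2 (add F q2):
                × closes — contains both q2 and ¬q2.
          branch 2.1.2 (add T q4):
            F (q3 ∧ q2): β-rule — branch into F q3  //  F q2.
              branch 2.1.2.1 (add F q3):
                ○ open, literals {q2=T, q3=F, q4=T}.
              branch 2.1.2.2 (add F q2):
                × closes — contains both q2 and ¬q2.
      branch 2.2 (add F (q4 → q5)):
        F (q4 → q5): α-rule — add T q4, F q5.
        T (((q2 ∧ ¬q1) ∧ ¬q6) → q4): β-rule — branch into F ((q2 ∧ ¬q1) ∧ ¬q6)  //  T q4.
          branch 2.2.1 (add F ((q2 ∧ ¬q1) ∧ ¬q6)):
            F ((q2 ∧ ¬q1) ∧ ¬q6): β-rule — branch into F (q2 ∧ ¬q1)  //  F ¬q6.
              branch 2.2.1.1 (add F (q2 ∧ ¬q1)):
                F (q2 ∧ ¬q1): β-rule — branch into F q2  //  F ¬q1.
                  branch 2.2.1.1.1 (add F q2):
                    × closes — contains both q2 and ¬q2.
                  branch 2.2.1.1.2 (add F ¬q1):
                    ○ open, literals {q1=T, q2=T, q4=T, q5=F}.
              branch 2.2.1.2 (add F ¬q6):
                ○ open, literals {q2=T, q4=T, q5=F, q6=T}.
          branch 2.2.2 (add T q4):
            ○ open, literals {q2=T, q4=T, q5=F}.
4 branches closed, 8 open.
An open branch gives a countermodel: q1=F, q2=T, q3=T, q4=F, q6=F (unmentioned atoms arbitrary); under it the original formula is false.

Not valid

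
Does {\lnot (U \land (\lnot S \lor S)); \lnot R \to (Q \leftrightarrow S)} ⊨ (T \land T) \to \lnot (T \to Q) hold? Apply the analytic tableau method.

Initial set: {T \lnot (U \land (\lnot S \lor S)); T (\lnot R \to (Q \leftrightarrow S)); F ((T \land T) \to \lnot (T \to Q))}.
F ((T \land T) \to \lnot (T \to Q)): α-rule — add T (T \land T), F \lnot (T \to Q).
T (T \land T): α-rule — add T T, T T.
T \lnot (U \land (\lnot S \lor S)): β-rule — branch into F U  //  F (\lnot S \lor S).
  branch 1 (add F U):
    T (\lnot R \to (Q \leftrightarrow S)): β-rule — branch into F \lnot R  //  T (Q \leftrightarrow S).
      branch 1.1 (add F \lnot R):
        F \lnot (T \to Q): β-rule — branch into F T  //  T Q.
          branch 1.1.1 (add F T):
            × closes — contains both T and \lnot T.
          branch 1.1.2 (add T Q):
            ○ open, literals {Q=true, R=true, T=true, U=false}.
      branch 1.2 (add T (Q \leftrightarrow S)):
        F \lnot (T \to Q): β-rule — branch into F T  //  T Q.
          branch 1.2.1 (add F T):
            × closes — contains both T and \lnot T.
          branch 1.2.2 (add T Q):
            T (Q \leftrightarrow S): β-rule — branch into T Q, T S  //  F Q, F S.
              branch 1.2.2.1 (add T Q, T S):
                ○ open, literals {Q=true, S=true, T=true, U=false}.
              branch 1.2.2.2 (add F Q, F S):
                × closes — contains both Q and \lnot Q.
  branch 2 (add F (\lnot S \lor S)):
    F (\lnot S \lor S): α-rule — add F \lnot S, F S.
    × closes — contains both S and \lnot S.
4 branches closed, 2 open.
An open branch gives a countermodel: Q=true, R=true, T=true, U=false (unmentioned atoms arbitrary); the premises hold there but the conclusion fails.

No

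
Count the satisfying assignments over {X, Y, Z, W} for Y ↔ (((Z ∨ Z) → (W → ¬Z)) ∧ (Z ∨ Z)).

Initial set: {(Y ↔ (((Z ∨ Z) → (W → ¬Z)) ∧ (Z ∨ Z)))}.
(Y ↔ (((Z ∨ Z) → (W → ¬Z)) ∧ (Z ∨ Z))): β-rule — branch into Y, (((Z ∨ Z) → (W → ¬Z)) ∧ (Z ∨ Z))  //  ¬Y, ¬(((Z ∨ Z) → (W → ¬Z)) ∧ (Z ∨ Z)).
  branch 1 (add Y, (((Z ∨ Z) → (W → ¬Z)) ∧ (Z ∨ Z))):
    (((Z ∨ Z) → (W → ¬Z)) ∧ (Z ∨ Z)): α-rule — add ((Z ∨ Z) → (W → ¬Z)), (Z ∨ Z).
    ((Z ∨ Z) → (W → ¬Z)): β-rule — branch into ¬(Z ∨ Z)  //  (W → ¬Z).
      branch 1.1 (add ¬(Z ∨ Z)):
        ¬(Z ∨ Z): α-rule — add ¬Z, ¬Z.
        (Z ∨ Z): β-rule — branch into Z  //  Z.
          branch 1.1.1 (add Z):
            × closes — contains both Z and ¬Z.
          branch 1.1.2 (add Z):
            × closes — contains both Z and ¬Z.
      branch 1.2 (add (W → ¬Z)):
        (Z ∨ Z): β-rule — branch into Z  //  Z.
          branch 1.2.1 (add Z):
            (W → ¬Z): β-rule — branch into ¬W  //  ¬Z.
              branch 1.2.1.1 (add ¬W):
                ○ open, literals {W=0, Y=1, Z=1}.
              branch 1.2.1.2 (add ¬Z):
                × closes — contains both Z and ¬Z.
          branch 1.2.2 (add Z):
            (W → ¬Z): β-rule — branch into ¬W  //  ¬Z.
              branch 1.2.2.1 (add ¬W):
                ○ open, literals {W=0, Y=1, Z=1}.
              branch 1.2.2.2 (add ¬Z):
                × closes — contains both Z and ¬Z.
  branch 2 (add ¬Y, ¬(((Z ∨ Z) → (W → ¬Z)) ∧ (Z ∨ Z))):
    ¬(((Z ∨ Z) → (W → ¬Z)) ∧ (Z ∨ Z)): β-rule — branch into ¬((Z ∨ Z) → (W → ¬Z))  //  ¬(Z ∨ Z).
      branch 2.1 (add ¬((Z ∨ Z) → (W → ¬Z))):
        ¬((Z ∨ Z) → (W → ¬Z)): α-rule — add (Z ∨ Z), ¬(W → ¬Z).
        ¬(W → ¬Z): α-rule — add W, ¬¬Z.
        (Z ∨ Z): β-rule — branch into Z  //  Z.
          branch 2.1.1 (add Z):
            ○ open, literals {W=1, Y=0, Z=1}.
          branch 2.1.2 (add Z):
            ○ open, literals {W=1, Y=0, Z=1}.
      branch 2.2 (add ¬(Z ∨ Z)):
        ¬(Z ∨ Z): α-rule — add ¬Z, ¬Z.
        ○ open, literals {Y=0, Z=0}.
4 branches closed, 5 open.
Each open branch fixes some atoms; the unmentioned ones are free. Counting distinct full assignments: branch {W=0, Y=1, Z=1} (X) contributes 2 new; branch {W=0, Y=1, Z=1} (X) contributes 0 new; branch {W=1, Y=0, Z=1} (X) contributes 2 new; branch {W=1, Y=0, Z=1} (X) contributes 0 new; branch {Y=0, Z=0} (X, W) contributes 4 new. Total: 8.

8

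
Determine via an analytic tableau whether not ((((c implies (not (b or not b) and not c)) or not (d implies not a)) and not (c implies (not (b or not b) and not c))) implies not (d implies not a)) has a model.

Initial set: {not ((((c implies (not (b or not b) and not c)) or not (d implies not a)) and not (c implies (not (b or not b) and not c))) implies not (d implies not a))}.
not ((((c implies (not (b or not b) and not c)) or not (d implies not a)) and not (c implies (not (b or not b) and not c))) implies not (d implies not a)): α-rule — add (((c implies (not (b or not b) and not c)) or not (d implies not a)) and not (c implies (not (b or not b) and not c))), not not (d implies not a).
(((c implies (not (b or not b) and not c)) or not (d implies not a)) and not (c implies (not (b or not b) and not c))): α-rule — add ((c implies (not (b or not b) and not c)) or not (d implies not a)), not (c implies (not (b or not b) and not c)).
not (c implies (not (b or not b) and not c)): α-rule — add c, not (not (b or not b) and not c).
not not (d implies not a): β-rule — branch into not d  //  not a.
  branch 1 (add not d):
    ((c implies (not (b or not b) and not c)) or not (d implies not a)): β-rule — branch into (c implies (not (b or not b) and not c))  //  not (d implies not a).
      branch 1.1 (add (c implies (not (b or not b) and not c))):
        not (not (b or not b) and not c): β-rule — branch into not not (b or not b)  //  not not c.
          branch 1.1.1 (add not not (b or not b)):
            (c implies (not (b or not b) and not c)): β-rule — branch into not c  //  (not (b or not b) and not c).
              branch 1.1.1.1 (add not c):
                × closes — contains both c and not c.
              branch 1.1.1.2 (add (not (b or not b) and not c)):
                (not (b or not b) and not c): α-rule — add not (b or not b), not c.
                × closes — contains both c and not c.
          branch 1.1.2 (add not not c):
            (c implies (not (b or not b) and not c)): β-rule — branch into not c  //  (not (b or not b) and not c).
              branch 1.1.2.1 (add not c):
                × closes — contains both c and not c.
              branch 1.1.2.2 (add (not (b or not b) and not c)):
                (not (b or not b) and not c): α-rule — add not (b or not b), not c.
                × closes — contains both c and not c.
      branch 1.2 (add not (d implies not a)):
        not (d implies not a): α-rule — add d, not not a.
        × closes — contains both d and not d.
  branch 2 (add not a):
    ((c implies (not (b or not b) and not c)) or not (d implies not a)): β-rule — branch into (c implies (not (b or not b) and not c))  //  not (d implies not a).
      branch 2.1 (add (c implies (not (b or not b) and not c))):
        not (not (b or not b) and not c): β-rule — branch into not not (b or not b)  //  not not c.
          branch 2.1.1 (add not not (b or not b)):
            (c implies (not (b or not b) and not c)): β-rule — branch into not c  //  (not (b or not b) and not c).
              branch 2.1.1.1 (add not c):
                × closes — contains both c and not c.
              branch 2.1.1.2 (add (not (b or not b) and not c)):
                (not (b or not b) and not c): α-rule — add not (b or not b), not c.
                × closes — contains both c and not c.
          branch 2.1.2 (add not not c):
            (c implies (not (b or not b) and not c)): β-rule — branch into not c  //  (not (b or not b) and not c).
              branch 2.1.2.1 (add not c):
                × closes — contains both c and not c.
              branch 2.1.2.2 (add (not (b or not b) and not c)):
                (not (b or not b) and not c): α-rule — add not (b or not b), not c.
                × closes — contains both c and not c.
      branch 2.2 (add not (d implies not a)):
        not (d implies not a): α-rule — add d, not not a.
        × closes — contains both a and not a.
All 10 branches close.
Every branch closed; the formula is unsatisfiable.

Unsatisfiable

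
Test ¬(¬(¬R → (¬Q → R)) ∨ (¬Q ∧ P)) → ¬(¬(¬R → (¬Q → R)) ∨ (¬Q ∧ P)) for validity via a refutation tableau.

Valid

Assume the negation and expand:
Initial set: {¬(¬(¬(¬R → (¬Q → R)) ∨ (¬Q ∧ P)) → ¬(¬(¬R → (¬Q → R)) ∨ (¬Q ∧ P)))}.
¬(¬(¬(¬R → (¬Q → R)) ∨ (¬Q ∧ P)) → ¬(¬(¬R → (¬Q → R)) ∨ (¬Q ∧ P))): α-rule — add ¬(¬(¬R → (¬Q → R)) ∨ (¬Q ∧ P)), ¬¬(¬(¬R → (¬Q → R)) ∨ (¬Q ∧ P)).
¬(¬(¬R → (¬Q → R)) ∨ (¬Q ∧ P)): α-rule — add ¬¬(¬R → (¬Q → R)), ¬(¬Q ∧ P).
¬¬(¬(¬R → (¬Q → R)) ∨ (¬Q ∧ P)): β-rule — branch into ¬(¬R → (¬Q → R))  //  (¬Q ∧ P).
  branch 1 (add ¬(¬R → (¬Q → R))):
    ¬(¬R → (¬Q → R)): α-rule — add ¬R, ¬(¬Q → R).
    ¬(¬Q → R): α-rule — add ¬Q, ¬R.
    ¬¬(¬R → (¬Q → R)): β-rule — branch into ¬¬R  //  (¬Q → R).
      branch 1.1 (add ¬¬R):
        × closes — contains both R and ¬R.
      branch 1.2 (add (¬Q → R)):
        ¬(¬Q ∧ P): β-rule — branch into ¬¬Q  //  ¬P.
          branch 1.2.1 (add ¬¬Q):
            × closes — contains both Q and ¬Q.
          branch 1.2.2 (add ¬P):
            (¬Q → R): β-rule — branch into ¬¬Q  //  R.
              branch 1.2.2.1 (add ¬¬Q):
                × closes — contains both Q and ¬Q.
              branch 1.2.2.2 (add R):
                × closes — contains both R and ¬R.
  branch 2 (add (¬Q ∧ P)):
    (¬Q ∧ P): α-rule — add ¬Q, P.
    ¬¬(¬R → (¬Q → R)): β-rule — branch into ¬¬R  //  (¬Q → R).
      branch 2.1 (add ¬¬R):
        ¬(¬Q ∧ P): β-rule — branch into ¬¬Q  //  ¬P.
          branch 2.1.1 (add ¬¬Q):
            × closes — contains both Q and ¬Q.
          branch 2.1.2 (add ¬P):
            × closes — contains both P and ¬P.
      branch 2.2 (add (¬Q → R)):
        ¬(¬Q ∧ P): β-rule — branch into ¬¬Q  //  ¬P.
          branch 2.2.1 (add ¬¬Q):
            × closes — contains both Q and ¬Q.
          branch 2.2.2 (add ¬P):
            × closes — contains both P and ¬P.
All 8 branches close.
Every branch closed, so the negation is unsatisfiable and the formula is valid.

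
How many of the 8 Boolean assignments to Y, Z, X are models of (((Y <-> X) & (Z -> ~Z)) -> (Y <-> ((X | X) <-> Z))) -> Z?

6

Initial set: {((((Y <-> X) & (Z -> ~Z)) -> (Y <-> ((X | X) <-> Z))) -> Z)}.
((((Y <-> X) & (Z -> ~Z)) -> (Y <-> ((X | X) <-> Z))) -> Z): β-rule — branch into ~(((Y <-> X) & (Z -> ~Z)) -> (Y <-> ((X | X) <-> Z)))  //  Z.
  branch 1 (add ~(((Y <-> X) & (Z -> ~Z)) -> (Y <-> ((X | X) <-> Z)))):
    ~(((Y <-> X) & (Z -> ~Z)) -> (Y <-> ((X | X) <-> Z))): α-rule — add ((Y <-> X) & (Z -> ~Z)), ~(Y <-> ((X | X) <-> Z)).
    ((Y <-> X) & (Z -> ~Z)): α-rule — add (Y <-> X), (Z -> ~Z).
    ~(Y <-> ((X | X) <-> Z)): β-rule — branch into Y, ~((X | X) <-> Z)  //  ~Y, ((X | X) <-> Z).
      branch 1.1 (add Y, ~((X | X) <-> Z)):
        (Y <-> X): β-rule — branch into Y, X  //  ~Y, ~X.
          branch 1.1.1 (add Y, X):
            (Z -> ~Z): β-rule — branch into ~Z  //  ~Z.
              branch 1.1.1.1 (add ~Z):
                ~((X | X) <-> Z): β-rule — branch into (X | X), ~Z  //  ~(X | X), Z.
                  branch 1.1.1.1.1 (add (X | X), ~Z):
                    (X | X): β-rule — branch into X  //  X.
                      branch 1.1.1.1.1.1 (add X):
                        ○ open, literals {X=T, Y=T, Z=F}.
                      branch 1.1.1.1.1.2 (add X):
                        ○ open, literals {X=T, Y=T, Z=F}.
                  branch 1.1.1.1.2 (add ~(X | X), Z):
                    × closes — contains both Z and ~Z.
              branch 1.1.1.2 (add ~Z):
                ~((X | X) <-> Z): β-rule — branch into (X | X), ~Z  //  ~(X | X), Z.
                  branch 1.1.1.2.1 (add (X | X), ~Z):
                    (X | X): β-rule — branch into X  //  X.
                      branch 1.1.1.2.1.1 (add X):
                        ○ open, literals {X=T, Y=T, Z=F}.
                      branch 1.1.1.2.1.2 (add X):
                        ○ open, literals {X=T, Y=T, Z=F}.
                  branch 1.1.1.2.2 (add ~(X | X), Z):
                    × closes — contains both Z and ~Z.
          branch 1.1.2 (add ~Y, ~X):
            × closes — contains both Y and ~Y.
      branch 1.2 (add ~Y, ((X | X) <-> Z)):
        (Y <-> X): β-rule — branch into Y, X  //  ~Y, ~X.
          branch 1.2.1 (add Y, X):
            × closes — contains both Y and ~Y.
          branch 1.2.2 (add ~Y, ~X):
            (Z -> ~Z): β-rule — branch into ~Z  //  ~Z.
              branch 1.2.2.1 (add ~Z):
                ((X | X) <-> Z): β-rule — branch into (X | X), Z  //  ~(X | X), ~Z.
                  branch 1.2.2.1.1 (add (X | X), Z):
                    × closes — contains both Z and ~Z.
                  branch 1.2.2.1.2 (add ~(X | X), ~Z):
                    ~(X | X): α-rule — add ~X, ~X.
                    ○ open, literals {X=F, Y=F, Z=F}.
              branch 1.2.2.2 (add ~Z):
                ((X | X) <-> Z): β-rule — branch into (X | X), Z  //  ~(X | X), ~Z.
                  branch 1.2.2.2.1 (add (X | X), Z):
                    × closes — contains both Z and ~Z.
                  branch 1.2.2.2.2 (add ~(X | X), ~Z):
                    ~(X | X): α-rule — add ~X, ~X.
                    ○ open, literals {X=F, Y=F, Z=F}.
  branch 2 (add Z):
    ○ open, literals {Z=T}.
6 branches closed, 7 open.
Each open branch fixes some atoms; the unmentioned ones are free. Counting distinct full assignments: branch {X=T, Y=T, Z=F} (none free) contributes 1 new; branch {X=T, Y=T, Z=F} (none free) contributes 0 new; branch {X=T, Y=T, Z=F} (none free) contributes 0 new; branch {X=T, Y=T, Z=F} (none free) contributes 0 new; branch {X=F, Y=F, Z=F} (none free) contributes 1 new; branch {X=F, Y=F, Z=F} (none free) contributes 0 new; branch {Z=T} (Y, X) contributes 4 new. Total: 6.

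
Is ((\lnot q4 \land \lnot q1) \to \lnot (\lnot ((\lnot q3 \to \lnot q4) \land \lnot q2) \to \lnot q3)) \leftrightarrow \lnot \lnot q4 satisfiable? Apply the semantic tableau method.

Initial set: {(((\lnot q4 \land \lnot q1) \to \lnot (\lnot ((\lnot q3 \to \lnot q4) \land \lnot q2) \to \lnot q3)) \leftrightarrow \lnot \lnot q4)}.
(((\lnot q4 \land \lnot q1) \to \lnot (\lnot ((\lnot q3 \to \lnot q4) \land \lnot q2) \to \lnot q3)) \leftrightarrow \lnot \lnot q4): β-rule — branch into ((\lnot q4 \land \lnot q1) \to \lnot (\lnot ((\lnot q3 \to \lnot q4) \land \lnot q2) \to \lnot q3)), \lnot \lnot q4  //  \lnot ((\lnot q4 \land \lnot q1) \to \lnot (\lnot ((\lnot q3 \to \lnot q4) \land \lnot q2) \to \lnot q3)), \lnot \lnot \lnot q4.
  branch 1 (add ((\lnot q4 \land \lnot q1) \to \lnot (\lnot ((\lnot q3 \to \lnot q4) \land \lnot q2) \to \lnot q3)), \lnot \lnot q4):
    \lnot \lnot q4: drop double negation, giving q4.
    ((\lnot q4 \land \lnot q1) \to \lnot (\lnot ((\lnot q3 \to \lnot q4) \land \lnot q2) \to \lnot q3)): β-rule — branch into \lnot (\lnot q4 \land \lnot q1)  //  \lnot (\lnot ((\lnot q3 \to \lnot q4) \land \lnot q2) \to \lnot q3).
      branch 1.1 (add \lnot (\lnot q4 \land \lnot q1)):
        \lnot (\lnot q4 \land \lnot q1): β-rule — branch into \lnot \lnot q4  //  \lnot \lnot q1.
          branch 1.1.1 (add \lnot \lnot q4):
            ○ open, literals {q4=1}.
          branch 1.1.2 (add \lnot \lnot q1):
            ○ open, literals {q1=1, q4=1}.
      branch 1.2 (add \lnot (\lnot ((\lnot q3 \to \lnot q4) \land \lnot q2) \to \lnot q3)):
        \lnot (\lnot ((\lnot q3 \to \lnot q4) \land \lnot q2) \to \lnot q3): α-rule — add \lnot ((\lnot q3 \to \lnot q4) \land \lnot q2), \lnot \lnot q3.
        \lnot ((\lnot q3 \to \lnot q4) \land \lnot q2): β-rule — branch into \lnot (\lnot q3 \to \lnot q4)  //  \lnot \lnot q2.
          branch 1.2.1 (add \lnot (\lnot q3 \to \lnot q4)):
            \lnot (\lnot q3 \to \lnot q4): α-rule — add \lnot q3, \lnot \lnot q4.
            × closes — contains both q3 and \lnot q3.
          branch 1.2.2 (add \lnot \lnot q2):
            ○ open, literals {q2=1, q3=1, q4=1}.
  branch 2 (add \lnot ((\lnot q4 \land \lnot q1) \to \lnot (\lnot ((\lnot q3 \to \lnot q4) \land \lnot q2) \to \lnot q3)), \lnot \lnot \lnot q4):
    \lnot ((\lnot q4 \land \lnot q1) \to \lnot (\lnot ((\lnot q3 \to \lnot q4) \land \lnot q2) \to \lnot q3)): α-rule — add (\lnot q4 \land \lnot q1), \lnot \lnot (\lnot ((\lnot q3 \to \lnot q4) \land \lnot q2) \to \lnot q3).
    \lnot \lnot \lnot q4: drop double negation, giving \lnot q4.
    (\lnot q4 \land \lnot q1): α-rule — add \lnot q4, \lnot q1.
    \lnot \lnot (\lnot ((\lnot q3 \to \lnot q4) \land \lnot q2) \to \lnot q3): β-rule — branch into \lnot \lnot ((\lnot q3 \to \lnot q4) \land \lnot q2)  //  \lnot q3.
      branch 2.1 (add \lnot \lnot ((\lnot q3 \to \lnot q4) \land \lnot q2)):
        \lnot \lnot ((\lnot q3 \to \lnot q4) \land \lnot q2): α-rule — add (\lnot q3 \to \lnot q4), \lnot q2.
        (\lnot q3 \to \lnot q4): β-rule — branch into \lnot \lnot q3  //  \lnot q4.
          branch 2.1.1 (add \lnot \lnot q3):
            ○ open, literals {q1=0, q2=0, q3=1, q4=0}.
          branch 2.1.2 (add \lnot q4):
            ○ open, literals {q1=0, q2=0, q4=0}.
      branch 2.2 (add \lnot q3):
        ○ open, literals {q1=0, q3=0, q4=0}.
1 branch closed, 6 open.
An open branch gives a satisfying assignment: q4=1.

Satisfiable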